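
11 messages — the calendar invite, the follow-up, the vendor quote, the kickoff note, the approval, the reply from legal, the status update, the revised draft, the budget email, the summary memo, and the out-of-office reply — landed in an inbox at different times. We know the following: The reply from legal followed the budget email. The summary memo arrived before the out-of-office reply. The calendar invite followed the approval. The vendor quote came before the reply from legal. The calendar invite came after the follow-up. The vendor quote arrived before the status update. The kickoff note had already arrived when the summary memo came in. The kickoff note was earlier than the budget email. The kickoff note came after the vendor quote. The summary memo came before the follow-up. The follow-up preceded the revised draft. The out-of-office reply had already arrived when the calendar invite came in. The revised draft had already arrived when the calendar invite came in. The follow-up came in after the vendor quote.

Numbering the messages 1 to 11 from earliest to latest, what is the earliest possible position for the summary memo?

The kickoff note and the vendor quote must both come before the summary memo — 2 forced predecessors.
Nothing else is forced ahead of the summary memo, so its earliest slot is position 2 + 1 = 3.

3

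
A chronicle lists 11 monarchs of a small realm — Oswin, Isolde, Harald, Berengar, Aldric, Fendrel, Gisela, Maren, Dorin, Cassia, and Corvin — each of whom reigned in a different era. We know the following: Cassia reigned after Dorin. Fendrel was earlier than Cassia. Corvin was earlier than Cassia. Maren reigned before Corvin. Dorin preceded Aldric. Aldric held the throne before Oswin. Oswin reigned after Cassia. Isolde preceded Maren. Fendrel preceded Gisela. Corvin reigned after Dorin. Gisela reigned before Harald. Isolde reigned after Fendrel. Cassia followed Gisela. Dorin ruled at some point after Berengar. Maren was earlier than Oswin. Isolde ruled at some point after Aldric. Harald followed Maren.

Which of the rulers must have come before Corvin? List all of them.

Aldric, Berengar, Dorin, Fendrel, Isolde, Maren

Directly stated before Corvin: Dorin and Maren.
Aldric reaches Corvin via Aldric → Isolde → Maren → Corvin.
Berengar reaches Corvin via Berengar → Dorin → Corvin.
Fendrel reaches Corvin via Fendrel → Isolde → Maren → Corvin.
Likewise Isolde reaches Corvin by chaining the stated constraints.
No chain forces Harald (or any of the others) ahead of Corvin.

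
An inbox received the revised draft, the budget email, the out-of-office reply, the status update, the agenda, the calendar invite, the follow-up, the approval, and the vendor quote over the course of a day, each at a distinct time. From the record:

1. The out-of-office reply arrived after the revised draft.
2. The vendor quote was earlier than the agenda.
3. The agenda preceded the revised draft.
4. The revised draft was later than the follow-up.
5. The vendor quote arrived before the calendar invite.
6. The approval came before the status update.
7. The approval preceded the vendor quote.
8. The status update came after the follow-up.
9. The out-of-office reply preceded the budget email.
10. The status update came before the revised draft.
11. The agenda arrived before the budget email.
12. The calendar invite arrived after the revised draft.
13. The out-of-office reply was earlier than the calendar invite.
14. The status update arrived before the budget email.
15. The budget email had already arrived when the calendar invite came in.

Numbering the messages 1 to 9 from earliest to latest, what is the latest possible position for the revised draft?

The revised draft must come before the budget email, the calendar invite, and the out-of-office reply — 3 messages forced after it.
Everything else can be placed before the revised draft in some valid order, so the revised draft can sit as late as position 9 − 3 = 6.

6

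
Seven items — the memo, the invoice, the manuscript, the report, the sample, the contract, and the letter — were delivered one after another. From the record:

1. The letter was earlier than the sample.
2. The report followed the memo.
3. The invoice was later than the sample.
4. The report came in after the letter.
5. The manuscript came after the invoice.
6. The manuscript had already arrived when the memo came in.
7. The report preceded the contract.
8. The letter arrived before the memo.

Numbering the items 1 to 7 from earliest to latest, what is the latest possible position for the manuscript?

The manuscript must come before the contract, the memo, and the report — 3 items forced after it.
Everything else can be placed before the manuscript in some valid order, so the manuscript can sit as late as position 7 − 3 = 4.

4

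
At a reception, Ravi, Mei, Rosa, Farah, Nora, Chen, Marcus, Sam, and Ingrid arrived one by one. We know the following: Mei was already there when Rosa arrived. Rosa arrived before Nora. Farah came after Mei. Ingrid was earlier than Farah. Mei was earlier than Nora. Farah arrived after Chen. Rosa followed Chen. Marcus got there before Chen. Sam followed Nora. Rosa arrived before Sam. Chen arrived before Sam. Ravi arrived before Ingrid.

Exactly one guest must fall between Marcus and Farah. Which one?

Tracing the constraints gives Marcus → Chen → Farah, so Chen sits after Marcus and before Farah.
No other guest is forced both after Marcus and before Farah.

Chen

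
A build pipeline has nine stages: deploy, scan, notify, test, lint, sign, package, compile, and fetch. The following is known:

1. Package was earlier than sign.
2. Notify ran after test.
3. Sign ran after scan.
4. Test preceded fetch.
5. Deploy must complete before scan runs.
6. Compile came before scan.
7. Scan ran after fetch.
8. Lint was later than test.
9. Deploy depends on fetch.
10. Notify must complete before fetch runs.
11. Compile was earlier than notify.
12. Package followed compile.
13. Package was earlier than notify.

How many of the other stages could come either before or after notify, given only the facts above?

1

Forced before notify: compile, package, and test; forced after notify: deploy, fetch, scan, and sign.
That leaves lint with no forced order relative to notify — 1.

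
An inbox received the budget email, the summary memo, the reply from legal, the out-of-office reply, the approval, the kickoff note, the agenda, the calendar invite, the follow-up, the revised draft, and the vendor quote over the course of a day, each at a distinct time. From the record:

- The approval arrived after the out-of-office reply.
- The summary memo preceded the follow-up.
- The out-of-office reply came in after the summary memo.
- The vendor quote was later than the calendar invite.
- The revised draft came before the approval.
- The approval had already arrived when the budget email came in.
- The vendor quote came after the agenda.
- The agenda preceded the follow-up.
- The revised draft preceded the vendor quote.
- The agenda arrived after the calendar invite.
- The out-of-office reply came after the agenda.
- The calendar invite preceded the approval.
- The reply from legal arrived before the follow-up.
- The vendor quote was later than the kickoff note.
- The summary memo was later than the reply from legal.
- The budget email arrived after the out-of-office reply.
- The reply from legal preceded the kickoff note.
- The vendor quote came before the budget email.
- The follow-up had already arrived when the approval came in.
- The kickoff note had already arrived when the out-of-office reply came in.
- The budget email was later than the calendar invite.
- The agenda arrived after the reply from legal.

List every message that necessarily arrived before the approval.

the agenda, the calendar invite, the follow-up, the kickoff note, the out-of-office reply, the reply from legal, the revised draft, the summary memo

Directly stated before the approval: the calendar invite, the follow-up, the out-of-office reply, and the revised draft.
The agenda reaches the approval via the agenda → the out-of-office reply → the approval.
The kickoff note reaches the approval via the kickoff note → the out-of-office reply → the approval.
The reply from legal reaches the approval via the reply from legal → the follow-up → the approval.
Likewise the summary memo reaches the approval by chaining the stated constraints.
No chain forces the budget email (or any of the others) ahead of the approval.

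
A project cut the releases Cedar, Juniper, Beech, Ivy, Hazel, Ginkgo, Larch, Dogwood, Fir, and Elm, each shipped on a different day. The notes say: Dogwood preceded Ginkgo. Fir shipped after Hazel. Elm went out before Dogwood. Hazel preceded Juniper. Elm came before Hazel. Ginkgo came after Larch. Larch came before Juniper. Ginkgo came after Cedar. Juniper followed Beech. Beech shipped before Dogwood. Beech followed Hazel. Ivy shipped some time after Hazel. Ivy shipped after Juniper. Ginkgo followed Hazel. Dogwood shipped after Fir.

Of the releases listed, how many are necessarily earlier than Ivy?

Directly stated before Ivy: Hazel and Juniper.
Beech reaches Ivy via Beech → Juniper → Ivy.
Elm reaches Ivy via Elm → Hazel → Ivy.
Larch reaches Ivy via Larch → Juniper → Ivy.
No chain forces Fir (or any of the others) ahead of Ivy.
That's Beech, Elm, Hazel, Juniper, and Larch — 5 in all.

5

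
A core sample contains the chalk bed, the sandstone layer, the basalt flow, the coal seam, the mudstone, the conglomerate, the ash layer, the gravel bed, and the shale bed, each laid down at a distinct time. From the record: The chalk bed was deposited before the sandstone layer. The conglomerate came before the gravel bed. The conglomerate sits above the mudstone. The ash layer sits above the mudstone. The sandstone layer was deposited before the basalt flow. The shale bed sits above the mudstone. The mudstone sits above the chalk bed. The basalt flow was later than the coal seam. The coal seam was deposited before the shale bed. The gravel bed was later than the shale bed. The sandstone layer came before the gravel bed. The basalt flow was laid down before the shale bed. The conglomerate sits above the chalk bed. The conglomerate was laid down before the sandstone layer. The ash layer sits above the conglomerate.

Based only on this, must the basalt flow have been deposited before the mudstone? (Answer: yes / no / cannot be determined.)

no

Tracing the constraints gives the mudstone → the conglomerate → the sandstone layer → the basalt flow, so the mudstone must come before the basalt flow.
That means the basalt flow cannot be before the mudstone.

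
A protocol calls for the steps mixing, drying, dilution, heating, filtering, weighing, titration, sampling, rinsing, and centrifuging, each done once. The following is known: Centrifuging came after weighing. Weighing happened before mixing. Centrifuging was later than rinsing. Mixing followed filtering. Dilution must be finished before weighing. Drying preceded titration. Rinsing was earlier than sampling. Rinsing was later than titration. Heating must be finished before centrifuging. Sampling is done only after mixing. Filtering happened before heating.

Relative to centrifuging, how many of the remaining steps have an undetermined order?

2

Forced before centrifuging: dilution, drying, filtering, heating, rinsing, titration, and weighing.
That leaves mixing and sampling with no forced order relative to centrifuging — 2.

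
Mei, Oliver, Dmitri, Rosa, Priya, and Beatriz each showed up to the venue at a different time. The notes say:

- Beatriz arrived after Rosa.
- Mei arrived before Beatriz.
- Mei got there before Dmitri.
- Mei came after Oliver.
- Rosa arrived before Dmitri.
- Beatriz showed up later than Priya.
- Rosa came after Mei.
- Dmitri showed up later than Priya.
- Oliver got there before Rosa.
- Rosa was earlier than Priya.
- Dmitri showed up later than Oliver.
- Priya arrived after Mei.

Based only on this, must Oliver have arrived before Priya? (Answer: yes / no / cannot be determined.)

yes

Chain the constraints: Oliver → Rosa → Priya. Each link is directly stated, so Oliver comes before Priya.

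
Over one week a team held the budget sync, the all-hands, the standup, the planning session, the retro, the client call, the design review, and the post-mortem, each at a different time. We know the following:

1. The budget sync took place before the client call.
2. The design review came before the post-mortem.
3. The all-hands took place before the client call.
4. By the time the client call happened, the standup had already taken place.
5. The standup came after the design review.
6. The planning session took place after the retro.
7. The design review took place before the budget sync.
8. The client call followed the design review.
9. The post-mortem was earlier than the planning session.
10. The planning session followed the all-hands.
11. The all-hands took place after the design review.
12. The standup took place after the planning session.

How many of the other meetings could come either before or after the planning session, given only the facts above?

1

Forced before the planning session: the all-hands, the design review, the post-mortem, and the retro; forced after the planning session: the client call and the standup.
That leaves the budget sync with no forced order relative to the planning session — 1.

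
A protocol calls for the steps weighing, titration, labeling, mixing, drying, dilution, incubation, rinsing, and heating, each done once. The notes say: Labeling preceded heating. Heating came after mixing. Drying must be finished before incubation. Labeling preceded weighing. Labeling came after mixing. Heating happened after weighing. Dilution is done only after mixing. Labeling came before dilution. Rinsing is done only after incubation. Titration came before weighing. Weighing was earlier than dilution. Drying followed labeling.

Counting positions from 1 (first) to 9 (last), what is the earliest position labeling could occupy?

2

Mixing must come before labeling — 1 forced predecessor.
Nothing else is forced ahead of labeling, so its earliest slot is position 1 + 1 = 2.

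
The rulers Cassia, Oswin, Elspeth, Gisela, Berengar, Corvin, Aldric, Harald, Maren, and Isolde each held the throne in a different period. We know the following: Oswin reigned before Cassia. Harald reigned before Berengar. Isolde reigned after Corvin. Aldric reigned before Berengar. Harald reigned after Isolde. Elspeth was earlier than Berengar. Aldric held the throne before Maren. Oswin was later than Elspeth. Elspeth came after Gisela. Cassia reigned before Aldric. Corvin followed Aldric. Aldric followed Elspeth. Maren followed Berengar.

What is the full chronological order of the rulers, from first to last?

Gisela, Elspeth, Oswin, Cassia, Aldric, Corvin, Isolde, Harald, Berengar, Maren

The constraints fix every adjacent pair, so only one ordering works:
Gisela → Elspeth → Oswin → Cassia → Aldric → Corvin → Isolde → Harald → Berengar → Maren.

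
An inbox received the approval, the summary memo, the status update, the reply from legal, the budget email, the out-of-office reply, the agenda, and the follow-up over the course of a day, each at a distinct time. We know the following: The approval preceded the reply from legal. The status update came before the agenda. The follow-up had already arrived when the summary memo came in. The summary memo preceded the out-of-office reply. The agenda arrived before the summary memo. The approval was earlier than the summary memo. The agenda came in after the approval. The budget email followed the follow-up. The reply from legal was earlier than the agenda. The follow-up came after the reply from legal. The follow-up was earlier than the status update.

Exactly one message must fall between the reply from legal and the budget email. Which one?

the follow-up

Tracing the constraints gives the reply from legal → the follow-up → the budget email, so the follow-up sits after the reply from legal and before the budget email.
No other message is forced both after the reply from legal and before the budget email.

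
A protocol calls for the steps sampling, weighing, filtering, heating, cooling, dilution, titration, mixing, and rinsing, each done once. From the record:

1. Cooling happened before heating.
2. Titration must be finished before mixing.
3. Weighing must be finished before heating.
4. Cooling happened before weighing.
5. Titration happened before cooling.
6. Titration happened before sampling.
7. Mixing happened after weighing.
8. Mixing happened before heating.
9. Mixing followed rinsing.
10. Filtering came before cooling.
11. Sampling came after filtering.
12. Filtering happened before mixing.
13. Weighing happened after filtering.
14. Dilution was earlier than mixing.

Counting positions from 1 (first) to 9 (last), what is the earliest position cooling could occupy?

3

Filtering and titration must both come before cooling — 2 forced predecessors.
Nothing else is forced ahead of cooling, so its earliest slot is position 2 + 1 = 3.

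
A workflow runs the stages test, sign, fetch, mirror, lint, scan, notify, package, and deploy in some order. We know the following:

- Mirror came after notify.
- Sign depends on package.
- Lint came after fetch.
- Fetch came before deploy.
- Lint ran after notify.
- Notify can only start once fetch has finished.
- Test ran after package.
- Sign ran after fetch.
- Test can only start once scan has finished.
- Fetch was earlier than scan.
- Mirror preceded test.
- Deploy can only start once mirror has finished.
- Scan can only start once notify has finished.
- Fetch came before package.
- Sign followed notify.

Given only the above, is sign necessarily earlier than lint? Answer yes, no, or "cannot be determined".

cannot be determined

No chain of stated constraints runs from sign to lint, and none runs from lint to sign either.
So the relative order of sign and lint is not fixed by the given facts.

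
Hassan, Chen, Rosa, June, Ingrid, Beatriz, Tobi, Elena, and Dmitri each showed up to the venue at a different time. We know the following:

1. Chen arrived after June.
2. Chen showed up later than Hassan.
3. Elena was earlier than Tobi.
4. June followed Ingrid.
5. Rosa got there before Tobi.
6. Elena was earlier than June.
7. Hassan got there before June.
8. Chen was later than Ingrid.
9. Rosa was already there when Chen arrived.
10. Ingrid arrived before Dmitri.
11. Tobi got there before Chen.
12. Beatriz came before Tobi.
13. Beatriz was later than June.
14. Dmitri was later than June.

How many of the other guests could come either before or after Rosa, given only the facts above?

6

Forced after Rosa: Chen and Tobi.
That leaves Beatriz, Dmitri, Elena, Hassan, Ingrid, and June with no forced order relative to Rosa — 6.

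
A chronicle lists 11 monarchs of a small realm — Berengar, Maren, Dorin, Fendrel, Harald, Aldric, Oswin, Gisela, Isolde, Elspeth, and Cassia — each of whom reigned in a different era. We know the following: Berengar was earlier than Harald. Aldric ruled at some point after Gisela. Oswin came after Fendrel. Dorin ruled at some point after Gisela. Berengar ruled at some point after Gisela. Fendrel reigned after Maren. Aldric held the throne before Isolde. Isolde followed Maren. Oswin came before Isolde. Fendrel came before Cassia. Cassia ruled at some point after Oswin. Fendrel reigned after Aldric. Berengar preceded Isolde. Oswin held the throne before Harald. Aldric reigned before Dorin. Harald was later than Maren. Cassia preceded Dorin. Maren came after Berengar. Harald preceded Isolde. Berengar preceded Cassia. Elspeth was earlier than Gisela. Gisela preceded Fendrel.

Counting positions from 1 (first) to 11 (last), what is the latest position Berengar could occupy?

4

Berengar must come before Cassia, Dorin, Fendrel, Harald, Isolde, Maren, and Oswin — 7 rulers forced after them.
Everything else can be placed before Berengar in some valid order, so Berengar can sit as late as position 11 − 7 = 4.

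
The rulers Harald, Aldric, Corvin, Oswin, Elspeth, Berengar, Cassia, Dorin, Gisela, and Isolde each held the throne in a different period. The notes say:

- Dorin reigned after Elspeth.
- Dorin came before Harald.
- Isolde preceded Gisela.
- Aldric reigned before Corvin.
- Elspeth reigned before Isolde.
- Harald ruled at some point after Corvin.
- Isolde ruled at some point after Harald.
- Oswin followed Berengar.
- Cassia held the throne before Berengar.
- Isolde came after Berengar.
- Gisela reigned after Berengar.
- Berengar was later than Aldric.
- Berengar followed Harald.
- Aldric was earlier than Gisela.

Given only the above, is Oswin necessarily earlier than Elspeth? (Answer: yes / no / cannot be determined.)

Tracing the constraints gives Elspeth → Dorin → Harald → Berengar → Oswin, so Elspeth must come before Oswin.
That means Oswin cannot be before Elspeth.

no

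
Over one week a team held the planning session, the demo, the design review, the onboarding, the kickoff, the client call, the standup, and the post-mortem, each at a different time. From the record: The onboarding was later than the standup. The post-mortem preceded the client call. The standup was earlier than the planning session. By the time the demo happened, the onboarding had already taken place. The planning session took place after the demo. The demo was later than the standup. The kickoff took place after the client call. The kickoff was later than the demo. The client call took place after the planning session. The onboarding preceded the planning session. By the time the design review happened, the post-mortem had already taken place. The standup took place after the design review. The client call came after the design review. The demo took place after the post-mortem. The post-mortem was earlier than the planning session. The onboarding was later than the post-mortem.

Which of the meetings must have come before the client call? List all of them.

the demo, the design review, the onboarding, the planning session, the post-mortem, the standup

Directly stated before the client call: the design review, the planning session, and the post-mortem.
The demo reaches the client call via the demo → the planning session → the client call.
The onboarding reaches the client call via the onboarding → the planning session → the client call.
The standup reaches the client call via the standup → the planning session → the client call.
No chain forces the kickoff ahead of the client call.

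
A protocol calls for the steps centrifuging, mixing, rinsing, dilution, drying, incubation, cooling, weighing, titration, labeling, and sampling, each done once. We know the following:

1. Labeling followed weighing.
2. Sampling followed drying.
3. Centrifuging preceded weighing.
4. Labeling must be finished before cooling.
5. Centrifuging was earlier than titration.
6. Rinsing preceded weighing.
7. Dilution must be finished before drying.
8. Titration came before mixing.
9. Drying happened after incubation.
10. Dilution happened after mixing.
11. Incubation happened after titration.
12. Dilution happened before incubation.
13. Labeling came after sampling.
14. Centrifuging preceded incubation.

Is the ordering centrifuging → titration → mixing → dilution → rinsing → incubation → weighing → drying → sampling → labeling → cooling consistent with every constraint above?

Check each stated constraint against the proposed order — e.g. centrifuging is ahead of incubation; centrifuging is ahead of weighing. Every pair is in the required order; nothing is violated.

yes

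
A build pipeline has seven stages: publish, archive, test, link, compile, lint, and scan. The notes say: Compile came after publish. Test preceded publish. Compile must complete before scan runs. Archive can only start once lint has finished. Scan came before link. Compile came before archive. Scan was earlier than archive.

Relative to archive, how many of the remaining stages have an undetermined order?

Forced before archive: compile, lint, publish, scan, and test.
That leaves link with no forced order relative to archive — 1.

1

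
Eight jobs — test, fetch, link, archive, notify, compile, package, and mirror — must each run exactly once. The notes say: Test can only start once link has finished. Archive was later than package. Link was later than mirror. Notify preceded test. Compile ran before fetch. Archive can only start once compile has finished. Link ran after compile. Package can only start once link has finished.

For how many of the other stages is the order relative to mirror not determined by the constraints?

3

Forced after mirror: archive, link, package, and test.
That leaves compile, fetch, and notify with no forced order relative to mirror — 3.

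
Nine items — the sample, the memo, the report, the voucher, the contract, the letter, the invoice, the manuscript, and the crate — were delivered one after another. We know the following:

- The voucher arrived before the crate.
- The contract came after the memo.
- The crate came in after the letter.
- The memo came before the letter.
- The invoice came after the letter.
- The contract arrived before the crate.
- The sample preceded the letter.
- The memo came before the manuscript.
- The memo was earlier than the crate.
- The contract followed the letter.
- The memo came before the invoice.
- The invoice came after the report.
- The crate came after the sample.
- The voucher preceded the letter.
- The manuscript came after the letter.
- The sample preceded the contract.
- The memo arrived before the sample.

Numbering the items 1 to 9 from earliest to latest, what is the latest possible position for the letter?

The letter must come before the contract, the crate, the invoice, and the manuscript — 4 items forced after it.
Everything else can be placed before the letter in some valid order, so the letter can sit as late as position 9 − 4 = 5.

5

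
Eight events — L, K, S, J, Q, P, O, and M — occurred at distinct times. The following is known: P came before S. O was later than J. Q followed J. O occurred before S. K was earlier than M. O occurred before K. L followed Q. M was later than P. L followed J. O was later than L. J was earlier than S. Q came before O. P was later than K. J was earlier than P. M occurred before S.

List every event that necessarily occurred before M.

J, K, L, O, P, Q

Directly stated before M: K and P.
J reaches M via J → P → M.
L reaches M via L → O → K → M.
O reaches M via O → K → M.
Likewise Q reaches M by chaining the stated constraints.
No chain forces S ahead of M.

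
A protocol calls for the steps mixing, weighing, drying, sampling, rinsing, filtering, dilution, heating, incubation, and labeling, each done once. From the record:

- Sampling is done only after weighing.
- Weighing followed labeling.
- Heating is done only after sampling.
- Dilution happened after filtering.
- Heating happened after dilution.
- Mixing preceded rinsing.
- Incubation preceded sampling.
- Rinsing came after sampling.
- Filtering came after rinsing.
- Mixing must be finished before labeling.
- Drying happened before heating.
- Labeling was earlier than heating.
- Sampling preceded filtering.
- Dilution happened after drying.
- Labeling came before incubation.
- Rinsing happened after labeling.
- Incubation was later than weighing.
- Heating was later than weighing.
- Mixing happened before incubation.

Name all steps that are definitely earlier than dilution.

drying, filtering, incubation, labeling, mixing, rinsing, sampling, weighing

Directly stated before dilution: drying and filtering.
Incubation reaches dilution via incubation → sampling → filtering → dilution.
Labeling reaches dilution via labeling → rinsing → filtering → dilution.
Mixing reaches dilution via mixing → rinsing → filtering → dilution.
Likewise rinsing, sampling, and weighing each reach dilution by chaining the stated constraints.
No chain forces heating ahead of dilution.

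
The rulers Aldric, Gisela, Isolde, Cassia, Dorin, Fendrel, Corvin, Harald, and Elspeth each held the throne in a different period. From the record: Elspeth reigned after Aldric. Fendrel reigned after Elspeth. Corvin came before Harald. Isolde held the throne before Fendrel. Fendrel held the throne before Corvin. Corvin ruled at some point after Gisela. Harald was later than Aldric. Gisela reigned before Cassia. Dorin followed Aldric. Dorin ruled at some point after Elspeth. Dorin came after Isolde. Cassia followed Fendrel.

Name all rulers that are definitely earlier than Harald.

Directly stated before Harald: Aldric and Corvin.
Elspeth reaches Harald via Elspeth → Fendrel → Corvin → Harald.
Fendrel reaches Harald via Fendrel → Corvin → Harald.
Gisela reaches Harald via Gisela → Corvin → Harald.
Likewise Isolde reaches Harald by chaining the stated constraints.

Aldric, Corvin, Elspeth, Fendrel, Gisela, Isolde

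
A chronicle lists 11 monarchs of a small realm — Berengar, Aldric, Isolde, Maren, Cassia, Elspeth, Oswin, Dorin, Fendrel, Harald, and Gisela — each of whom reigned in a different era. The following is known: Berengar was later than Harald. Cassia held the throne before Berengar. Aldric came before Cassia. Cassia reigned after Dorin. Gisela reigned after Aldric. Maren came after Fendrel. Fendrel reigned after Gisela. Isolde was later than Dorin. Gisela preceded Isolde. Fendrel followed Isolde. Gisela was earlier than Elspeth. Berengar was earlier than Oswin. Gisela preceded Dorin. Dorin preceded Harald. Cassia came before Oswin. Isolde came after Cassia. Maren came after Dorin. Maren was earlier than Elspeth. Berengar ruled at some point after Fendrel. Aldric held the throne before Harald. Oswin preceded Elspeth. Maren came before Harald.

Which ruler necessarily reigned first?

Aldric

Aldric has a chain of constraints placing them before every other ruler, so Aldric must be first.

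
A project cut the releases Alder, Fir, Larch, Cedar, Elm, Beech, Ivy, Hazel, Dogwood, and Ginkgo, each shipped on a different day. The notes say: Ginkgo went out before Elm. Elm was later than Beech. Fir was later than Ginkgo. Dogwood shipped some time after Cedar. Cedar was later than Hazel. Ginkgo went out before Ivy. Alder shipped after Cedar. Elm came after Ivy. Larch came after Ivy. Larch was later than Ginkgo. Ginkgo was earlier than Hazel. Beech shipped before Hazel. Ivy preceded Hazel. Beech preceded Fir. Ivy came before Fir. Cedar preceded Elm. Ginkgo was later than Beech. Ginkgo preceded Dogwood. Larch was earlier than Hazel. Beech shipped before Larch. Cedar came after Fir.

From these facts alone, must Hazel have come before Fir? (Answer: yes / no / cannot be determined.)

cannot be determined

No chain of stated constraints runs from Hazel to Fir, and none runs from Fir to Hazel either.
So the relative order of Hazel and Fir is not fixed by the given facts.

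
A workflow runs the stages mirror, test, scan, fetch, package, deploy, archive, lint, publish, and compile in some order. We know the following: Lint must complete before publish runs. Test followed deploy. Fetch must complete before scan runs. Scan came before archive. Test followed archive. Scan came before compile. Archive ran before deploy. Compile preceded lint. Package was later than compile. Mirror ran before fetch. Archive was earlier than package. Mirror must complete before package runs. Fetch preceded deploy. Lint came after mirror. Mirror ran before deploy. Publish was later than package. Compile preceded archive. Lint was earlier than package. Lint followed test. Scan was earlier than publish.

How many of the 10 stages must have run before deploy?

5

Directly stated before deploy: archive, fetch, and mirror.
Compile reaches deploy via compile → archive → deploy.
Scan reaches deploy via scan → archive → deploy.
No chain forces test (or any of the others) ahead of deploy.
That's archive, compile, fetch, mirror, and scan — 5 in all.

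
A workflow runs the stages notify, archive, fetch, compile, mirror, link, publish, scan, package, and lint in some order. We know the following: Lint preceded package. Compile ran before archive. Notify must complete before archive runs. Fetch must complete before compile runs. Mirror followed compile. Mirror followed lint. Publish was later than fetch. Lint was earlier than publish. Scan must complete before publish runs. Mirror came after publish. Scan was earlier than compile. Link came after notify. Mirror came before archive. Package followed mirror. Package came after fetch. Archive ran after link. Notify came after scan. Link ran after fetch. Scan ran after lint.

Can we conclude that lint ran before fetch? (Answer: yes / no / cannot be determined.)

cannot be determined

No chain of stated constraints runs from lint to fetch, and none runs from fetch to lint either.
So the relative order of lint and fetch is not fixed by the given facts.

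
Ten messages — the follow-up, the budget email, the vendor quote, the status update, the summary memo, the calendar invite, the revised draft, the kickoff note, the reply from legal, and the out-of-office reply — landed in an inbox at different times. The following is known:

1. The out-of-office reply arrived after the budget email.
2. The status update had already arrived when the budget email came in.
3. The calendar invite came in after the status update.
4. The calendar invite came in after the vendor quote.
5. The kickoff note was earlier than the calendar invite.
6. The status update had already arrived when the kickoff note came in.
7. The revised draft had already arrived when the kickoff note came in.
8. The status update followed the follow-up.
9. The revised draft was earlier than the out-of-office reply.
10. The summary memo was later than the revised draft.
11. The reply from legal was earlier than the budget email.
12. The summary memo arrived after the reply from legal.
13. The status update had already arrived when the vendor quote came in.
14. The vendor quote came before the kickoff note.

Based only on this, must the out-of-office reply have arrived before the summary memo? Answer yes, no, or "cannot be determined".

No chain of stated constraints runs from the out-of-office reply to the summary memo, and none runs from the summary memo to the out-of-office reply either.
So the relative order of the out-of-office reply and the summary memo is not fixed by the given facts.

cannot be determined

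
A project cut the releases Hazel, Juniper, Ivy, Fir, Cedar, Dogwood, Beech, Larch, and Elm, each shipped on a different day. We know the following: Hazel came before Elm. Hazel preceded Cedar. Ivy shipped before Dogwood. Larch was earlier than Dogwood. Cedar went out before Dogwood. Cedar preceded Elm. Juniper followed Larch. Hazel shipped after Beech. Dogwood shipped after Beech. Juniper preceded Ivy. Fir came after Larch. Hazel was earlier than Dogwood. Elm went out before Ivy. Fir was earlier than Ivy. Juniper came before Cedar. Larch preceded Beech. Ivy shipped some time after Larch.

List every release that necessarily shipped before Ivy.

Beech, Cedar, Elm, Fir, Hazel, Juniper, Larch

Directly stated before Ivy: Elm, Fir, Juniper, and Larch.
Beech reaches Ivy via Beech → Hazel → Elm → Ivy.
Cedar reaches Ivy via Cedar → Elm → Ivy.
Hazel reaches Ivy via Hazel → Elm → Ivy.
No chain forces Dogwood ahead of Ivy.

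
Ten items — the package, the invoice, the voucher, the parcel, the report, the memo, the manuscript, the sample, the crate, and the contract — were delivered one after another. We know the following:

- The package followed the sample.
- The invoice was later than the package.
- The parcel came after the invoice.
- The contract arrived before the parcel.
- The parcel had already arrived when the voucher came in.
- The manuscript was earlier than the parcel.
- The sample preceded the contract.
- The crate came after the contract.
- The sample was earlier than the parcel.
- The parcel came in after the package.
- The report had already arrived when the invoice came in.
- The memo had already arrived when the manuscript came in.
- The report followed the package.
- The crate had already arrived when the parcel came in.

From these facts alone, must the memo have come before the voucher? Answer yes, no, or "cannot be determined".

Chain the constraints: the memo → the manuscript → the parcel → the voucher. Each link is directly stated, so the memo comes before the voucher.

yes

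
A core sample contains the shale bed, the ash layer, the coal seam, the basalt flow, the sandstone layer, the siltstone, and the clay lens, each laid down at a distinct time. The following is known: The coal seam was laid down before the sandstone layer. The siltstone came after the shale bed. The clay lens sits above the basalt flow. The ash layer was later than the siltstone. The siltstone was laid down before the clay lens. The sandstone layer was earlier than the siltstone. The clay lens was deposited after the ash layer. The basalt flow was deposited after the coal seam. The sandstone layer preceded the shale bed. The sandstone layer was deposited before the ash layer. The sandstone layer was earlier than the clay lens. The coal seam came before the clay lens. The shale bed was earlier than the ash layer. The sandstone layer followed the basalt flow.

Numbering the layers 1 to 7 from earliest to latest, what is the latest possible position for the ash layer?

6

The ash layer must come before the clay lens — 1 layer forced after it.
Everything else can be placed before the ash layer in some valid order, so the ash layer can sit as late as position 7 − 1 = 6.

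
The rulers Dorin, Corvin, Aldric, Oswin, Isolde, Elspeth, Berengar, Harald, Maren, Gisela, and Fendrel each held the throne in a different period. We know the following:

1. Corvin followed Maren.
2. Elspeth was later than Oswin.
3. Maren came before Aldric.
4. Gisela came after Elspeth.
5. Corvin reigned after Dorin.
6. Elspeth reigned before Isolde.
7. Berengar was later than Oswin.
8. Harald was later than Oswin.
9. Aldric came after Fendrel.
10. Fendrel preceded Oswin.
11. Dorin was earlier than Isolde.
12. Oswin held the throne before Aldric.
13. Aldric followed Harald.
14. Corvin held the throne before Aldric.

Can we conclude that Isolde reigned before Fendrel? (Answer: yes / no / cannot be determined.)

Tracing the constraints gives Fendrel → Oswin → Elspeth → Isolde, so Fendrel must come before Isolde.
That means Isolde cannot be before Fendrel.

no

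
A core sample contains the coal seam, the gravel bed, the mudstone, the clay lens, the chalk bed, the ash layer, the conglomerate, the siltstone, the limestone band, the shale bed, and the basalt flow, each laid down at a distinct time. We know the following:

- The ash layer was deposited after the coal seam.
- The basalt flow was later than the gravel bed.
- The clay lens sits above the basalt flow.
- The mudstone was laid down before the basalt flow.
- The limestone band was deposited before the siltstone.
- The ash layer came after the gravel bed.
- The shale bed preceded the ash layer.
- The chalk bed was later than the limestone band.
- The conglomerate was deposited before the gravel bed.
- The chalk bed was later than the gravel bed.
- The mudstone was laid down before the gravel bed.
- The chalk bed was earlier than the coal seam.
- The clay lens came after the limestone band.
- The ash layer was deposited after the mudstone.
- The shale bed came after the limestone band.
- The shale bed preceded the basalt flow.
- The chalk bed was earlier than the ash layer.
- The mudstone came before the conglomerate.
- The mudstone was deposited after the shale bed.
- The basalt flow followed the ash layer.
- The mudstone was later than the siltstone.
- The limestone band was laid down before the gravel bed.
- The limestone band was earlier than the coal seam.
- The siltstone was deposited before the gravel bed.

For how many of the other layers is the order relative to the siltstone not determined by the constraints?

Forced before the siltstone: the limestone band; forced after the siltstone: the ash layer, the basalt flow, the chalk bed, the clay lens, the coal seam, the conglomerate, the gravel bed, and the mudstone.
That leaves the shale bed with no forced order relative to the siltstone — 1.

1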